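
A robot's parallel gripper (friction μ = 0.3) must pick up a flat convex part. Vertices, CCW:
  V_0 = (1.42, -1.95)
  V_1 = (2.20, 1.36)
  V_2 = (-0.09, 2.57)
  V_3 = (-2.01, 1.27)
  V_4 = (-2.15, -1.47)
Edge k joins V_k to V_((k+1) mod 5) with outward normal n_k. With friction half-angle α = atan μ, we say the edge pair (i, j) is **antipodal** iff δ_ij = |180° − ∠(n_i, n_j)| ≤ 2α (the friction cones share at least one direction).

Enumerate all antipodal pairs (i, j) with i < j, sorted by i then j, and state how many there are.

count = 2; pairs: (0,3), (1,4)

α = atan 0.3 = 16.70°;  2α = 33.40°
n_0 = (+0.9733, -0.2294)
n_1 = (+0.4672, +0.8842)
n_2 = (-0.5607, +0.8280)
n_3 = (-0.9987, +0.0510)
n_4 = (-0.1333, -0.9911)
  (0,1): δ = 104.59°  ·
  (0,2): δ = 42.64°  ·
  (0,3): δ = 10.33°  ✓
  (0,4): δ = 95.60°  ·
  (1,2): δ = 118.05°  ·
  (1,3): δ = 65.07°  ·
  (1,4): δ = 20.19°  ✓
  (2,3): δ = 127.03°  ·
  (2,4): δ = 41.76°  ·
  (3,4): δ = 94.73°  ·
antipodal pairs: 2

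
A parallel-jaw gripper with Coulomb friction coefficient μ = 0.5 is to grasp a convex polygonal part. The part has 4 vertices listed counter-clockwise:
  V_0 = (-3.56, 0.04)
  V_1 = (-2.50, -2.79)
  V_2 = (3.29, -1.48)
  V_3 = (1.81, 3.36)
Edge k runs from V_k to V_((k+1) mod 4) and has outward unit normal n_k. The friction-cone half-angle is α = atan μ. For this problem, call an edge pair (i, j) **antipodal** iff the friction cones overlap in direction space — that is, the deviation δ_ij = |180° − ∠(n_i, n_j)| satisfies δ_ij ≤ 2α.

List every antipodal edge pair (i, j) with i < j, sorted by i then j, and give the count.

count = 2; pairs: (0,2), (1,3)

α = atan 0.5 = 26.57°;  2α = 53.13°
n_0 = (-0.9365, -0.3508)
n_1 = (+0.2207, -0.9753)
n_2 = (+0.9563, +0.2924)
n_3 = (-0.5259, +0.8506)
  (0,1): δ = 97.79°  ·
  (0,2): δ = 3.53°  ✓
  (0,3): δ = 101.19°  ·
  (1,2): δ = 85.75°  ·
  (1,3): δ = 18.98°  ✓
  (2,3): δ = 75.28°  ·
antipodal pairs: 2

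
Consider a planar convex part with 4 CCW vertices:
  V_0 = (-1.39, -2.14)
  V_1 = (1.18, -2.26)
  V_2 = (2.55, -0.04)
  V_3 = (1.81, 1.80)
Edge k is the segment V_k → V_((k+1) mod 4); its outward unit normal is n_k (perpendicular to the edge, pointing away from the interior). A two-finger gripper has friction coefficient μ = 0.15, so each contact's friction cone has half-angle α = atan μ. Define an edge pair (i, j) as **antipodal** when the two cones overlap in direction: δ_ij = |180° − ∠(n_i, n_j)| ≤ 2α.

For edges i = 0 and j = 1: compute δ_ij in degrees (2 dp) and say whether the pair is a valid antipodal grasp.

δ = 119.01°, invalid

α = atan 0.15 = 8.53°;  2α = 17.06°
edge 0: e_0 = (+2.57, -0.12);  n_0 = (-0.0466, -0.9989)
edge 1: e_1 = (+1.37, +2.22);  n_1 = (+0.8510, -0.5252)
∠(n_0, n_1) = 60.99°
δ = |180° − 60.99°| = 119.01°
119.01° > 2α = 17.06°  →  invalid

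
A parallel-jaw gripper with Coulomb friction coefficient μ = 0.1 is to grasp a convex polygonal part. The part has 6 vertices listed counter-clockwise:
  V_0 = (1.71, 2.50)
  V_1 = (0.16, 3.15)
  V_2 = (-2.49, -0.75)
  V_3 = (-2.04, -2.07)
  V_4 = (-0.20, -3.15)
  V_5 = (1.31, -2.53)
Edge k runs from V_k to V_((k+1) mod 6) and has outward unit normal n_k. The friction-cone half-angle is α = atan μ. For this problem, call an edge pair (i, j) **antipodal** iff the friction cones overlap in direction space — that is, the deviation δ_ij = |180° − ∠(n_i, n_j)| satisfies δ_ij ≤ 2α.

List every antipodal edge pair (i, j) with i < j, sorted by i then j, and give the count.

α = atan 0.1 = 5.71°;  2α = 11.42°
n_0 = (+0.3867, +0.9222)
n_1 = (-0.8271, +0.5620)
n_2 = (-0.9465, -0.3227)
n_3 = (-0.5062, -0.8624)
n_4 = (+0.3798, -0.9251)
n_5 = (+0.9969, -0.0793)
  (0,1): δ = 101.44°  ·
  (0,2): δ = 48.42°  ·
  (0,3): δ = 7.66°  ✓
  (0,4): δ = 45.07°  ·
  (0,5): δ = 108.20°  ·
  (1,2): δ = 126.98°  ·
  (1,3): δ = 86.22°  ·
  (1,4): δ = 33.48°  ·
  (1,5): δ = 29.65°  ·
  (2,3): δ = 139.24°  ·
  (2,4): δ = 86.50°  ·
  (2,5): δ = 23.37°  ·
  (3,4): δ = 127.27°  ·
  (3,5): δ = 64.14°  ·
  (4,5): δ = 116.87°  ·
antipodal pairs: 1

count = 1; pairs: (0,3)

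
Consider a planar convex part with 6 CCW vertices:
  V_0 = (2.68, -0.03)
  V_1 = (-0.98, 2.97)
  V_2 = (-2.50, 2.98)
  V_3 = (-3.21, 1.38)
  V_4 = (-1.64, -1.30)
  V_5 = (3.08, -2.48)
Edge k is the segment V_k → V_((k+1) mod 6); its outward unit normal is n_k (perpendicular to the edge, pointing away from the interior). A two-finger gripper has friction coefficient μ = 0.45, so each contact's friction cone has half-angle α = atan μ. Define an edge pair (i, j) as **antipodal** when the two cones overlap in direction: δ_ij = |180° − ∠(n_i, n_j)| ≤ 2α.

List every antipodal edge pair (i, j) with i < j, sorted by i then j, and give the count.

α = atan 0.45 = 24.23°;  2α = 48.46°
n_0 = (+0.6339, +0.7734)
n_1 = (+0.0066, +1.0000)
n_2 = (-0.9140, +0.4056)
n_3 = (-0.8628, -0.5055)
n_4 = (-0.2425, -0.9701)
n_5 = (+0.9869, +0.1611)
  (0,1): δ = 141.04°  ·
  (0,2): δ = 74.59°  ·
  (0,3): δ = 20.30°  ✓
  (0,4): δ = 25.30°  ✓
  (0,5): δ = 138.61°  ·
  (1,2): δ = 113.55°  ·
  (1,3): δ = 59.26°  ·
  (1,4): δ = 13.66°  ✓
  (1,5): δ = 99.65°  ·
  (2,3): δ = 125.71°  ·
  (2,4): δ = 80.11°  ·
  (2,5): δ = 33.20°  ✓
  (3,4): δ = 134.40°  ·
  (3,5): δ = 21.09°  ✓
  (4,5): δ = 66.69°  ·
antipodal pairs: 5

count = 5; pairs: (0,3), (0,4), (1,4), (2,5), (3,5)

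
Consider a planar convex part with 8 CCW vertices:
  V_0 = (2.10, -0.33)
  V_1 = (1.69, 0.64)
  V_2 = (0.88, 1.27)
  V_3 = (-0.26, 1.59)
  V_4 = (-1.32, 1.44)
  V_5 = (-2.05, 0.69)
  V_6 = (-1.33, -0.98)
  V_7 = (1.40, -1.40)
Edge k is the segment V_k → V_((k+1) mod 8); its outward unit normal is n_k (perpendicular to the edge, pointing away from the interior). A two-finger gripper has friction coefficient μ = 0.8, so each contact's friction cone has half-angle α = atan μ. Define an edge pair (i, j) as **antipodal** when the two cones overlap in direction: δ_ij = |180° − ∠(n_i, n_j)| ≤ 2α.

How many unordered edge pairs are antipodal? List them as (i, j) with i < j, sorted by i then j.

count = 14; pairs: (0,4), (0,5), (0,6), (1,5), (1,6), (2,5), (2,6), (2,7), (3,5), (3,6), (3,7), (4,6), (4,7), (5,7)

α = atan 0.8 = 38.66°;  2α = 77.32°
n_0 = (+0.9211, +0.3893)
n_1 = (+0.6139, +0.7894)
n_2 = (+0.2703, +0.9628)
n_3 = (-0.1401, +0.9901)
n_4 = (-0.7166, +0.6975)
n_5 = (-0.9183, -0.3959)
n_6 = (-0.1521, -0.9884)
n_7 = (+0.8368, -0.5475)
  (0,1): δ = 150.79°  ·
  (0,2): δ = 128.59°  ·
  (0,3): δ = 104.86°  ·
  (0,4): δ = 67.14°  ✓
  (0,5): δ = 0.41°  ✓
  (0,6): δ = 58.34°  ✓
  (0,7): δ = 123.89°  ·
  (1,2): δ = 157.80°  ·
  (1,3): δ = 134.07°  ·
  (1,4): δ = 96.35°  ·
  (1,5): δ = 28.80°  ✓
  (1,6): δ = 29.13°  ✓
  (1,7): δ = 94.68°  ·
  (2,3): δ = 156.27°  ·
  (2,4): δ = 118.55°  ·
  (2,5): δ = 51.00°  ✓
  (2,6): δ = 6.93°  ✓
  (2,7): δ = 72.49°  ✓
  (3,4): δ = 142.28°  ·
  (3,5): δ = 74.73°  ✓
  (3,6): δ = 16.80°  ✓
  (3,7): δ = 48.75°  ✓
  (4,5): δ = 112.45°  ·
  (4,6): δ = 54.52°  ✓
  (4,7): δ = 11.03°  ✓
  (5,6): δ = 122.07°  ·
  (5,7): δ = 56.52°  ✓
  (6,7): δ = 114.45°  ·
antipodal pairs: 14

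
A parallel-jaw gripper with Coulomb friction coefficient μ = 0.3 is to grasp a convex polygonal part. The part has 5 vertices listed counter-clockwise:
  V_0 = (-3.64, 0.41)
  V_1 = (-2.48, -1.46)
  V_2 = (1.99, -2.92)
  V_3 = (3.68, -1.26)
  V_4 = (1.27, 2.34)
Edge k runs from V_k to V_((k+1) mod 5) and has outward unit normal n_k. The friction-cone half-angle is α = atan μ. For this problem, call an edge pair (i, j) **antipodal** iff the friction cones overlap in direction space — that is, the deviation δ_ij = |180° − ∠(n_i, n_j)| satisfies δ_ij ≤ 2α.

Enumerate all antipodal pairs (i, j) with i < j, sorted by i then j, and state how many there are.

α = atan 0.3 = 16.70°;  2α = 33.40°
n_0 = (-0.8498, -0.5271)
n_1 = (-0.3105, -0.9506)
n_2 = (+0.7007, -0.7134)
n_3 = (+0.8310, +0.5563)
n_4 = (-0.3658, +0.9307)
  (0,1): δ = 139.90°  ·
  (0,2): δ = 77.33°  ·
  (0,3): δ = 1.99°  ✓
  (0,4): δ = 79.65°  ·
  (1,2): δ = 117.42°  ·
  (1,3): δ = 38.11°  ·
  (1,4): δ = 39.55°  ·
  (2,3): δ = 100.69°  ·
  (2,4): δ = 23.03°  ✓
  (3,4): δ = 102.34°  ·
antipodal pairs: 2

count = 2; pairs: (0,3), (2,4)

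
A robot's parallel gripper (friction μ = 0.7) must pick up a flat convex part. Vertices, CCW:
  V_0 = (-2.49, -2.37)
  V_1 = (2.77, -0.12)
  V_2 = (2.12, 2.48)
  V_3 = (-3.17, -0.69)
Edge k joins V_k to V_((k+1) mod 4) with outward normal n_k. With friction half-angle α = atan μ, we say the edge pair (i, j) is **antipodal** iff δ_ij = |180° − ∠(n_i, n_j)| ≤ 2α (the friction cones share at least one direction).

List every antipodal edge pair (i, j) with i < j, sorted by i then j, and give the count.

count = 2; pairs: (0,2), (1,3)

α = atan 0.7 = 34.99°;  2α = 69.98°
n_0 = (+0.3933, -0.9194)
n_1 = (+0.9701, +0.2425)
n_2 = (-0.5140, +0.8578)
n_3 = (-0.9269, -0.3752)
  (0,1): δ = 99.12°  ·
  (0,2): δ = 7.77°  ✓
  (0,3): δ = 88.88°  ·
  (1,2): δ = 73.10°  ·
  (1,3): δ = 8.00°  ✓
  (2,3): δ = 98.90°  ·
antipodal pairs: 2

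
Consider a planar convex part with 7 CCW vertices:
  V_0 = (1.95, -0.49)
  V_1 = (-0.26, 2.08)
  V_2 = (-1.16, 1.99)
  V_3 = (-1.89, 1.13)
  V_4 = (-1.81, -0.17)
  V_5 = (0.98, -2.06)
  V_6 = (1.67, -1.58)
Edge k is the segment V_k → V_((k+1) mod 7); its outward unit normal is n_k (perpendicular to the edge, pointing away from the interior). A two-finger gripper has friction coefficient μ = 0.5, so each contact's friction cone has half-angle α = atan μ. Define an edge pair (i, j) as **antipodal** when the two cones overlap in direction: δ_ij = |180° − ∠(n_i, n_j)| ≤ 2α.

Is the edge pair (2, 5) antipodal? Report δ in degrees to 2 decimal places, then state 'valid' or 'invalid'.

δ = 14.85°, valid

α = atan 0.5 = 26.57°;  2α = 53.13°
edge 2: e_2 = (-0.73, -0.86);  n_2 = (-0.7624, +0.6471)
edge 5: e_5 = (+0.69, +0.48);  n_5 = (+0.5711, -0.8209)
∠(n_2, n_5) = 165.15°
δ = |180° − 165.15°| = 14.85°
14.85° ≤ 2α = 53.13°  →  valid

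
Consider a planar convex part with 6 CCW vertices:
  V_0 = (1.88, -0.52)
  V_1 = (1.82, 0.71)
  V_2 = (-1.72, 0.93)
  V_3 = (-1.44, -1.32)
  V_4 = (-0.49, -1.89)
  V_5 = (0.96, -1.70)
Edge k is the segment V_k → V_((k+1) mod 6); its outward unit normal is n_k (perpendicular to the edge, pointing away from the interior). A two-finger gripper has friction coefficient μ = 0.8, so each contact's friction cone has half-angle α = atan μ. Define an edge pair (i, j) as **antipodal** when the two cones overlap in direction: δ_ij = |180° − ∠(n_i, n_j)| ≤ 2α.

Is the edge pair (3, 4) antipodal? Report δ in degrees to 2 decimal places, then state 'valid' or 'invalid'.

α = atan 0.8 = 38.66°;  2α = 77.32°
edge 3: e_3 = (+0.95, -0.57);  n_3 = (-0.5145, -0.8575)
edge 4: e_4 = (+1.45, +0.19);  n_4 = (+0.1299, -0.9915)
∠(n_3, n_4) = 38.43°
δ = |180° − 38.43°| = 141.57°
141.57° > 2α = 77.32°  →  invalid

δ = 141.57°, invalid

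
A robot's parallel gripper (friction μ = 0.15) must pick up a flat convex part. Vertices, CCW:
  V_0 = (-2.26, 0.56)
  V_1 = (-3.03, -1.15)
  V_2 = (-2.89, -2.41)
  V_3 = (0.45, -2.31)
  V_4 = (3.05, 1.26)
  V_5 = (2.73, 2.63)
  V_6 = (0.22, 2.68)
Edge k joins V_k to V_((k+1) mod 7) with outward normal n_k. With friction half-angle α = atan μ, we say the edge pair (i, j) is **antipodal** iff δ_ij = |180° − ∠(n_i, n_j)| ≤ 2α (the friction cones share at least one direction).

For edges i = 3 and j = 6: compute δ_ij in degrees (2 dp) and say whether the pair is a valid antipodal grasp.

α = atan 0.15 = 8.53°;  2α = 17.06°
edge 3: e_3 = (+2.60, +3.57);  n_3 = (+0.8083, -0.5887)
edge 6: e_6 = (-2.48, -2.12);  n_6 = (-0.6498, +0.7601)
∠(n_3, n_6) = 166.59°
δ = |180° − 166.59°| = 13.41°
13.41° ≤ 2α = 17.06°  →  valid

δ = 13.41°, valid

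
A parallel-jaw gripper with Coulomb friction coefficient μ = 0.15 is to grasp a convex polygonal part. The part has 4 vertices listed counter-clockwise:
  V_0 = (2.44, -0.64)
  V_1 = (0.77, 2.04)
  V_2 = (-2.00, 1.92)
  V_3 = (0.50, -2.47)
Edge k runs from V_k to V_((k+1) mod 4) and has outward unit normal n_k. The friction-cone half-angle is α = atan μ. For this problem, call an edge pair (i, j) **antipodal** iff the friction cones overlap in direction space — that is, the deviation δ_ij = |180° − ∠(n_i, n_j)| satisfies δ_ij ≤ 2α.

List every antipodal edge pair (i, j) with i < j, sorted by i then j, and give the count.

count = 1; pairs: (0,2)

α = atan 0.15 = 8.53°;  2α = 17.06°
n_0 = (+0.8487, +0.5289)
n_1 = (-0.0433, +0.9991)
n_2 = (-0.8690, -0.4949)
n_3 = (+0.6862, -0.7274)
  (0,1): δ = 119.45°  ·
  (0,2): δ = 2.27°  ✓
  (0,3): δ = 101.40°  ·
  (1,2): δ = 62.82°  ·
  (1,3): δ = 40.85°  ·
  (2,3): δ = 76.33°  ·
antipodal pairs: 1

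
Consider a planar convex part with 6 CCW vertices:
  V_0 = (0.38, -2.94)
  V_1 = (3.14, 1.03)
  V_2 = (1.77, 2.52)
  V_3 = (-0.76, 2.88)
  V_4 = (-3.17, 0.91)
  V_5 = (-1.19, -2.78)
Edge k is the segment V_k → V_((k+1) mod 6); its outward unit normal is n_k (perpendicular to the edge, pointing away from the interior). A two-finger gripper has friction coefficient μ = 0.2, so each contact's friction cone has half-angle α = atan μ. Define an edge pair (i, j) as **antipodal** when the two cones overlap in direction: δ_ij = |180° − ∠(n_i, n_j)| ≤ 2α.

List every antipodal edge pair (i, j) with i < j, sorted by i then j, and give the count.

α = atan 0.2 = 11.31°;  2α = 22.62°
n_0 = (+0.8211, -0.5708)
n_1 = (+0.7361, +0.6768)
n_2 = (+0.1409, +0.9900)
n_3 = (-0.6329, +0.7742)
n_4 = (-0.8812, -0.4728)
n_5 = (-0.1014, -0.9948)
  (0,1): δ = 102.60°  ·
  (0,2): δ = 63.29°  ·
  (0,3): δ = 15.93°  ✓
  (0,4): δ = 63.02°  ·
  (0,5): δ = 118.99°  ·
  (1,2): δ = 140.70°  ·
  (1,3): δ = 93.33°  ·
  (1,4): δ = 14.38°  ✓
  (1,5): δ = 41.58°  ·
  (2,3): δ = 132.64°  ·
  (2,4): δ = 53.68°  ·
  (2,5): δ = 2.28°  ✓
  (3,4): δ = 101.05°  ·
  (3,5): δ = 45.08°  ·
  (4,5): δ = 124.04°  ·
antipodal pairs: 3

count = 3; pairs: (0,3), (1,4), (2,5)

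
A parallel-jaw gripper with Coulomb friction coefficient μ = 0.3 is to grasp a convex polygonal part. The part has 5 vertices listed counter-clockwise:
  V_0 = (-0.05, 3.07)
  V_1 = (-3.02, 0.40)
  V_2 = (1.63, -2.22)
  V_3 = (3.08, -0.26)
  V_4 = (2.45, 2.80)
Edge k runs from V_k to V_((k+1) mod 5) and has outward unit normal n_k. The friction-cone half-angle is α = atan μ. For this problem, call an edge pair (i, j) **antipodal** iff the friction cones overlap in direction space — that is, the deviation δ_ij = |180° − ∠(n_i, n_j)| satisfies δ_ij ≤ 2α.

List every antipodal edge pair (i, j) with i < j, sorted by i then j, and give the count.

α = atan 0.3 = 16.70°;  2α = 33.40°
n_0 = (-0.6685, +0.7437)
n_1 = (-0.4909, -0.8712)
n_2 = (+0.8039, -0.5947)
n_3 = (+0.9795, +0.2017)
n_4 = (+0.1074, +0.9942)
  (0,1): δ = 71.35°  ·
  (0,2): δ = 11.55°  ✓
  (0,3): δ = 59.68°  ·
  (0,4): δ = 131.88°  ·
  (1,2): δ = 97.10°  ·
  (1,3): δ = 48.97°  ·
  (1,4): δ = 23.23°  ✓
  (2,3): δ = 131.87°  ·
  (2,4): δ = 59.67°  ·
  (3,4): δ = 107.80°  ·
antipodal pairs: 2

count = 2; pairs: (0,2), (1,4)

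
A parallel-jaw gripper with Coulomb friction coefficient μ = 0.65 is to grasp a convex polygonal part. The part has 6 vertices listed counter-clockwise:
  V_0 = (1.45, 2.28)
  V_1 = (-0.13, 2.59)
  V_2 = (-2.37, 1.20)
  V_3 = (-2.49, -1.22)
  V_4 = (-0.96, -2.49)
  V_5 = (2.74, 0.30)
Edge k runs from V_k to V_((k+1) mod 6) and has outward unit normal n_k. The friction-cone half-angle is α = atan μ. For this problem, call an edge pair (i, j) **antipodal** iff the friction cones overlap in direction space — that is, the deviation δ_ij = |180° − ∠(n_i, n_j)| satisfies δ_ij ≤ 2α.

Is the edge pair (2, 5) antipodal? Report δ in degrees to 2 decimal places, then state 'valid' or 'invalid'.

α = atan 0.65 = 33.02°;  2α = 66.05°
edge 2: e_2 = (-0.12, -2.42);  n_2 = (-0.9988, +0.0495)
edge 5: e_5 = (-1.29, +1.98);  n_5 = (+0.8379, +0.5459)
∠(n_2, n_5) = 144.08°
δ = |180° − 144.08°| = 35.92°
35.92° ≤ 2α = 66.05°  →  valid

δ = 35.92°, valid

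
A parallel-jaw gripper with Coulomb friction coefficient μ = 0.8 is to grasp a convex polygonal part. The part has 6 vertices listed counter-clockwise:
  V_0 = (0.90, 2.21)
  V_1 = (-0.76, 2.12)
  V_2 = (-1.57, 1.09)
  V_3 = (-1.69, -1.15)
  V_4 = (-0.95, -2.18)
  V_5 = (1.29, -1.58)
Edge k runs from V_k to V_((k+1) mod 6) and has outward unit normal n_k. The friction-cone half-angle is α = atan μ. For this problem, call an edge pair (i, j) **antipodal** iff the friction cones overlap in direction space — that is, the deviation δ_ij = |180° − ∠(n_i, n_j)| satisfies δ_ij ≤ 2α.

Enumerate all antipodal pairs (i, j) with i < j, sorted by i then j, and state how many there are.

α = atan 0.8 = 38.66°;  2α = 77.32°
n_0 = (-0.0541, +0.9985)
n_1 = (-0.7861, +0.6182)
n_2 = (-0.9986, +0.0535)
n_3 = (-0.8121, -0.5835)
n_4 = (+0.2587, -0.9659)
n_5 = (+0.9947, +0.1024)
  (0,1): δ = 131.29°  ·
  (0,2): δ = 96.17°  ·
  (0,3): δ = 57.41°  ✓
  (0,4): δ = 11.89°  ✓
  (0,5): δ = 92.77°  ·
  (1,2): δ = 144.88°  ·
  (1,3): δ = 106.12°  ·
  (1,4): δ = 36.82°  ✓
  (1,5): δ = 44.06°  ✓
  (2,3): δ = 141.24°  ·
  (2,4): δ = 71.94°  ✓
  (2,5): δ = 8.94°  ✓
  (3,4): δ = 110.70°  ·
  (3,5): δ = 29.82°  ✓
  (4,5): δ = 99.12°  ·
antipodal pairs: 7

count = 7; pairs: (0,3), (0,4), (1,4), (1,5), (2,4), (2,5), (3,5)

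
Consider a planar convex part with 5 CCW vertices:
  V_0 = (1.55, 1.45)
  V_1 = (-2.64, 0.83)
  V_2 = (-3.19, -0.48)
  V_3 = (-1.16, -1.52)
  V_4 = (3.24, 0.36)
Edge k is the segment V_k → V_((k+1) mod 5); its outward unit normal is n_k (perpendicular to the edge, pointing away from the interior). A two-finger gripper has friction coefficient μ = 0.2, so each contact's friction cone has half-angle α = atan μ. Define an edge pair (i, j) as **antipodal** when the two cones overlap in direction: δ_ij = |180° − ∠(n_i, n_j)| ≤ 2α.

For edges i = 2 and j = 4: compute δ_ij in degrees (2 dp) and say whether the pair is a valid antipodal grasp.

δ = 5.69°, valid

α = atan 0.2 = 11.31°;  2α = 22.62°
edge 2: e_2 = (+2.03, -1.04);  n_2 = (-0.4560, -0.8900)
edge 4: e_4 = (-1.69, +1.09);  n_4 = (+0.5420, +0.8404)
∠(n_2, n_4) = 174.31°
δ = |180° − 174.31°| = 5.69°
5.69° ≤ 2α = 22.62°  →  valid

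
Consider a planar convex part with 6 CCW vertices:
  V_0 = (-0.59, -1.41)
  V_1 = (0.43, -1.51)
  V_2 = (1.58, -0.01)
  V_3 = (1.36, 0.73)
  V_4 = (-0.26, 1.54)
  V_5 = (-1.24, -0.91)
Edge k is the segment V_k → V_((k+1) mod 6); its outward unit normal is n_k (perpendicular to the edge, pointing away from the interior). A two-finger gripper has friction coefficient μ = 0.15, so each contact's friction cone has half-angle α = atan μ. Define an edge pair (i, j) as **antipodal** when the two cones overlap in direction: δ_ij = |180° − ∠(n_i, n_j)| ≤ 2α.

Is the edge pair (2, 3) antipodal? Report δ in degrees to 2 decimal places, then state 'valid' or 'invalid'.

δ = 133.12°, invalid

α = atan 0.15 = 8.53°;  2α = 17.06°
edge 2: e_2 = (-0.22, +0.74);  n_2 = (+0.9585, +0.2850)
edge 3: e_3 = (-1.62, +0.81);  n_3 = (+0.4472, +0.8944)
∠(n_2, n_3) = 46.88°
δ = |180° − 46.88°| = 133.12°
133.12° > 2α = 17.06°  →  invalid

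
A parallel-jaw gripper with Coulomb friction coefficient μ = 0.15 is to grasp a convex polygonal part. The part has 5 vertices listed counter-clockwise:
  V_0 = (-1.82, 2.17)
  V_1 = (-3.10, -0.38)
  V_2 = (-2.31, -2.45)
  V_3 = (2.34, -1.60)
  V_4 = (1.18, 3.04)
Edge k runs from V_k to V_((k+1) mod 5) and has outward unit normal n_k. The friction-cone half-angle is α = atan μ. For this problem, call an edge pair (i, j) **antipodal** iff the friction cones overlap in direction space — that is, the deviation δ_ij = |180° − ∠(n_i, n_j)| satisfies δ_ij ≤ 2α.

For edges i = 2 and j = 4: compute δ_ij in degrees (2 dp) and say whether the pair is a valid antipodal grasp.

α = atan 0.15 = 8.53°;  2α = 17.06°
edge 2: e_2 = (+4.65, +0.85);  n_2 = (+0.1798, -0.9837)
edge 4: e_4 = (-3.00, -0.87);  n_4 = (-0.2785, +0.9604)
∠(n_2, n_4) = 174.19°
δ = |180° − 174.19°| = 5.81°
5.81° ≤ 2α = 17.06°  →  valid

δ = 5.81°, valid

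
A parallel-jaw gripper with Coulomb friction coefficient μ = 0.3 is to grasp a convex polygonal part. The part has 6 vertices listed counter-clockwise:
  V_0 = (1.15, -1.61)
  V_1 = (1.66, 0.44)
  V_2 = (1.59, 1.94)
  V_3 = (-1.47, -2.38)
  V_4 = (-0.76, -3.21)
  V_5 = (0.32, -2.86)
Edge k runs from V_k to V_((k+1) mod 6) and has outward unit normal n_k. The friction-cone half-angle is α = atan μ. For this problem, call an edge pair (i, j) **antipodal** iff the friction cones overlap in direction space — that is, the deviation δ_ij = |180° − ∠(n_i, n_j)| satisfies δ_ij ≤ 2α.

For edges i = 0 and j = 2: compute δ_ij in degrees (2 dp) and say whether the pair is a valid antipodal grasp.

δ = 21.34°, valid

α = atan 0.3 = 16.70°;  2α = 33.40°
edge 0: e_0 = (+0.51, +2.05);  n_0 = (+0.9704, -0.2414)
edge 2: e_2 = (-3.06, -4.32);  n_2 = (-0.8160, +0.5780)
∠(n_0, n_2) = 158.66°
δ = |180° − 158.66°| = 21.34°
21.34° ≤ 2α = 33.40°  →  valid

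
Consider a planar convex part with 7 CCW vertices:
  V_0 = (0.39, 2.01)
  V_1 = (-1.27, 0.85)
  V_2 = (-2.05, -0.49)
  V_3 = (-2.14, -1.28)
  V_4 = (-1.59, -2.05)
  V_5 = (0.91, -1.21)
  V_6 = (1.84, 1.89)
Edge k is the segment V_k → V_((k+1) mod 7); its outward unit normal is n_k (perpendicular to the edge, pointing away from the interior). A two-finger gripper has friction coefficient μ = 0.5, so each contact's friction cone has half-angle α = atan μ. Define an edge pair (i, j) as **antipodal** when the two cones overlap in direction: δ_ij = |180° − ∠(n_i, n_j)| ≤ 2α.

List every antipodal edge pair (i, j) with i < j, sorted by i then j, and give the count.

count = 8; pairs: (0,4), (0,5), (1,4), (1,5), (2,5), (3,5), (3,6), (4,6)

α = atan 0.5 = 26.57°;  2α = 53.13°
n_0 = (-0.5728, +0.8197)
n_1 = (-0.8642, +0.5031)
n_2 = (-0.9936, +0.1132)
n_3 = (-0.8137, -0.5812)
n_4 = (+0.3185, -0.9479)
n_5 = (+0.9578, -0.2873)
n_6 = (+0.0825, +0.9966)
  (0,1): δ = 155.15°  ·
  (0,2): δ = 131.45°  ·
  (0,3): δ = 89.41°  ·
  (0,4): δ = 16.37°  ✓
  (0,5): δ = 38.36°  ✓
  (0,6): δ = 140.32°  ·
  (1,2): δ = 156.30°  ·
  (1,3): δ = 114.26°  ·
  (1,4): δ = 41.22°  ✓
  (1,5): δ = 13.50°  ✓
  (1,6): δ = 115.47°  ·
  (2,3): δ = 137.96°  ·
  (2,4): δ = 64.93°  ·
  (2,5): δ = 10.20°  ✓
  (2,6): δ = 91.77°  ·
  (3,4): δ = 106.97°  ·
  (3,5): δ = 52.24°  ✓
  (3,6): δ = 49.73°  ✓
  (4,5): δ = 125.27°  ·
  (4,6): δ = 23.30°  ✓
  (5,6): δ = 78.03°  ·
antipodal pairs: 8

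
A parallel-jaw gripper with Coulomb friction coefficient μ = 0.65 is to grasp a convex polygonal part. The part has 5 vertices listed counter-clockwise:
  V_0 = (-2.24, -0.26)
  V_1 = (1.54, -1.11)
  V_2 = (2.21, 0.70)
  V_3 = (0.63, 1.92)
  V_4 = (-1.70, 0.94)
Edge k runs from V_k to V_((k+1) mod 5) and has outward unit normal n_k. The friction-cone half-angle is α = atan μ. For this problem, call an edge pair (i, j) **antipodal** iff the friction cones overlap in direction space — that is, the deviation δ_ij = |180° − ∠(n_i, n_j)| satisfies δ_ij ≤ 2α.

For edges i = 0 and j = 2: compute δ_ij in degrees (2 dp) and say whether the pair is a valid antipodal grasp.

δ = 25.00°, valid

α = atan 0.65 = 33.02°;  2α = 66.05°
edge 0: e_0 = (+3.78, -0.85);  n_0 = (-0.2194, -0.9756)
edge 2: e_2 = (-1.58, +1.22);  n_2 = (+0.6112, +0.7915)
∠(n_0, n_2) = 155.00°
δ = |180° − 155.00°| = 25.00°
25.00° ≤ 2α = 66.05°  →  valid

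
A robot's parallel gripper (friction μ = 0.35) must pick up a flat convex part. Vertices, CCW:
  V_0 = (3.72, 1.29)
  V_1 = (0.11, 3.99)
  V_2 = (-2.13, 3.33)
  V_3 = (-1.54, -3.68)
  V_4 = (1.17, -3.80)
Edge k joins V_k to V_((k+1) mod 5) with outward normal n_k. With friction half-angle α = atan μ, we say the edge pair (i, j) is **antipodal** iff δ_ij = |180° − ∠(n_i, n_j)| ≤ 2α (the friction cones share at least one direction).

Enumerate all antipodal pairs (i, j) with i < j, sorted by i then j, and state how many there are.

count = 3; pairs: (0,3), (1,3), (2,4)

α = atan 0.35 = 19.29°;  2α = 38.58°
n_0 = (+0.5989, +0.8008)
n_1 = (-0.2826, +0.9592)
n_2 = (-0.9965, -0.0839)
n_3 = (-0.0442, -0.9990)
n_4 = (+0.8941, -0.4479)
  (0,1): δ = 126.79°  ·
  (0,2): δ = 48.40°  ·
  (0,3): δ = 34.26°  ✓
  (0,4): δ = 100.18°  ·
  (1,2): δ = 101.61°  ·
  (1,3): δ = 18.95°  ✓
  (1,4): δ = 46.97°  ·
  (2,3): δ = 97.35°  ·
  (2,4): δ = 31.42°  ✓
  (3,4): δ = 114.07°  ·
antipodal pairs: 3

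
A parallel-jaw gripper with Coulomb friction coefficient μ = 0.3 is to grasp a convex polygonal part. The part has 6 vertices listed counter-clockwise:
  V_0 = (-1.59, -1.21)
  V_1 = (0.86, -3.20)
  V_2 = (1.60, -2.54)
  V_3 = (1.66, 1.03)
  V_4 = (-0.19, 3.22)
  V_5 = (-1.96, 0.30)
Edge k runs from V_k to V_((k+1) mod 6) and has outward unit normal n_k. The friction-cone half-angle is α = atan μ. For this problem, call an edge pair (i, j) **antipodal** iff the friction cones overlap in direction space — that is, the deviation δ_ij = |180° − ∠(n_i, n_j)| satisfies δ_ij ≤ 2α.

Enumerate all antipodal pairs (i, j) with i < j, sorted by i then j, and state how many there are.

α = atan 0.3 = 16.70°;  2α = 33.40°
n_0 = (-0.6305, -0.7762)
n_1 = (+0.6656, -0.7463)
n_2 = (+0.9999, -0.0168)
n_3 = (+0.7639, +0.6453)
n_4 = (-0.8552, +0.5184)
n_5 = (-0.9713, -0.2380)
  (0,1): δ = 99.19°  ·
  (0,2): δ = 51.88°  ·
  (0,3): δ = 10.73°  ✓
  (0,4): δ = 97.86°  ·
  (0,5): δ = 142.85°  ·
  (1,2): δ = 132.69°  ·
  (1,3): δ = 91.54°  ·
  (1,4): δ = 17.05°  ✓
  (1,5): δ = 62.04°  ·
  (2,3): δ = 138.85°  ·
  (2,4): δ = 30.26°  ✓
  (2,5): δ = 14.73°  ✓
  (3,4): δ = 71.41°  ·
  (3,5): δ = 26.42°  ✓
  (4,5): δ = 135.01°  ·
antipodal pairs: 5

count = 5; pairs: (0,3), (1,4), (2,4), (2,5), (3,5)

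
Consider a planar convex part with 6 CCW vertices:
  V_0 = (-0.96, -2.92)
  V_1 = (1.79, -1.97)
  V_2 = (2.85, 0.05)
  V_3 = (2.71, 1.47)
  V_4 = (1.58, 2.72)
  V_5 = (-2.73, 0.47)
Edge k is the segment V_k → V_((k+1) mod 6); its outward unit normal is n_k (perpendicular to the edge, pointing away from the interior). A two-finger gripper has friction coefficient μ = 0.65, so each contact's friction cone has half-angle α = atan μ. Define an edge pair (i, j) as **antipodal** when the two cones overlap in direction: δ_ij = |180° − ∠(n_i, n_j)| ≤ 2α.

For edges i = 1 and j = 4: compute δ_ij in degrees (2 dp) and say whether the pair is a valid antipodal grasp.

α = atan 0.65 = 33.02°;  2α = 66.05°
edge 1: e_1 = (+1.06, +2.02);  n_1 = (+0.8855, -0.4647)
edge 4: e_4 = (-4.31, -2.25);  n_4 = (-0.4628, +0.8865)
∠(n_1, n_4) = 145.25°
δ = |180° − 145.25°| = 34.75°
34.75° ≤ 2α = 66.05°  →  valid

δ = 34.75°, valid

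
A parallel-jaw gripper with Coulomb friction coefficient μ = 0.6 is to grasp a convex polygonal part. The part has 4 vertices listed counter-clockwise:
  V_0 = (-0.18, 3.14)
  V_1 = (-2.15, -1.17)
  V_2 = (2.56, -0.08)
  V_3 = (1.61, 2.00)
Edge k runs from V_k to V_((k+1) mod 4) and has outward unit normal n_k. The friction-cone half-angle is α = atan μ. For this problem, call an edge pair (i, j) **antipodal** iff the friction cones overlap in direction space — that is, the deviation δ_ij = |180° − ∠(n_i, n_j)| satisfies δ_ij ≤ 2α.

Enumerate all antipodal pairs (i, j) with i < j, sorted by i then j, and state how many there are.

α = atan 0.6 = 30.96°;  2α = 61.93°
n_0 = (-0.9095, +0.4157)
n_1 = (+0.2255, -0.9743)
n_2 = (+0.9096, +0.4154)
n_3 = (+0.5372, +0.8435)
  (0,1): δ = 52.41°  ✓
  (0,2): δ = 49.11°  ✓
  (0,3): δ = 82.07°  ·
  (1,2): δ = 78.48°  ·
  (1,3): δ = 45.52°  ✓
  (2,3): δ = 147.04°  ·
antipodal pairs: 3

count = 3; pairs: (0,1), (0,2), (1,3)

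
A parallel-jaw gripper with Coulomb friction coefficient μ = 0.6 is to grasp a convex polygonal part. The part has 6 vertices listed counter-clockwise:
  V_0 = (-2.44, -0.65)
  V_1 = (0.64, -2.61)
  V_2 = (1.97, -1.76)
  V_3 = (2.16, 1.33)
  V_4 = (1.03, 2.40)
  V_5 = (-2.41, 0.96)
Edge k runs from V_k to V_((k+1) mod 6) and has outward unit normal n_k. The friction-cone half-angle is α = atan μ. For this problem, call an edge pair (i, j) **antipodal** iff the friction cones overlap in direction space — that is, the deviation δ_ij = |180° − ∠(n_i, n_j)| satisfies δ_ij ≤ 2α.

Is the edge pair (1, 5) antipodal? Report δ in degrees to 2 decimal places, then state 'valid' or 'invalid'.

δ = 56.35°, valid

α = atan 0.6 = 30.96°;  2α = 61.93°
edge 1: e_1 = (+1.33, +0.85);  n_1 = (+0.5385, -0.8426)
edge 5: e_5 = (-0.03, -1.61);  n_5 = (-0.9998, +0.0186)
∠(n_1, n_5) = 123.65°
δ = |180° − 123.65°| = 56.35°
56.35° ≤ 2α = 61.93°  →  valid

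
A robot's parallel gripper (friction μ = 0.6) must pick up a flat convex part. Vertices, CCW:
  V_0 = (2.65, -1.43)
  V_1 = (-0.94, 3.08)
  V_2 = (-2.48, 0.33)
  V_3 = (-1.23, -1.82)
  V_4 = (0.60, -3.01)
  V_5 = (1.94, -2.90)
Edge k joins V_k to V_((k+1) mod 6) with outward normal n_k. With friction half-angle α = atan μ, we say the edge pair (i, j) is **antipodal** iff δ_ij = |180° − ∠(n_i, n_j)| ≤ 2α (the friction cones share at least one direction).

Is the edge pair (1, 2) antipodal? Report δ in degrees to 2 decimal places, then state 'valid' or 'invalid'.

α = atan 0.6 = 30.96°;  2α = 61.93°
edge 1: e_1 = (-1.54, -2.75);  n_1 = (-0.8725, +0.4886)
edge 2: e_2 = (+1.25, -2.15);  n_2 = (-0.8645, -0.5026)
∠(n_1, n_2) = 59.42°
δ = |180° − 59.42°| = 120.58°
120.58° > 2α = 61.93°  →  invalid

δ = 120.58°, invalid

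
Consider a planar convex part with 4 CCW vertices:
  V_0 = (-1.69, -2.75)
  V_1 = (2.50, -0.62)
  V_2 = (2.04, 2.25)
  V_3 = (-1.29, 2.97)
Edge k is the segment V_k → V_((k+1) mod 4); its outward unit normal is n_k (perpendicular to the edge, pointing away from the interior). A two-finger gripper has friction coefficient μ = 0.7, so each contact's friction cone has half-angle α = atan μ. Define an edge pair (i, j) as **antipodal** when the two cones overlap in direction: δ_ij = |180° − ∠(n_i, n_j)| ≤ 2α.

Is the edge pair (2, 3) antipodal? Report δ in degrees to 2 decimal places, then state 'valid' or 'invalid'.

δ = 81.80°, invalid

α = atan 0.7 = 34.99°;  2α = 69.98°
edge 2: e_2 = (-3.33, +0.72);  n_2 = (+0.2113, +0.9774)
edge 3: e_3 = (-0.40, -5.72);  n_3 = (-0.9976, +0.0698)
∠(n_2, n_3) = 98.20°
δ = |180° − 98.20°| = 81.80°
81.80° > 2α = 69.98°  →  invalid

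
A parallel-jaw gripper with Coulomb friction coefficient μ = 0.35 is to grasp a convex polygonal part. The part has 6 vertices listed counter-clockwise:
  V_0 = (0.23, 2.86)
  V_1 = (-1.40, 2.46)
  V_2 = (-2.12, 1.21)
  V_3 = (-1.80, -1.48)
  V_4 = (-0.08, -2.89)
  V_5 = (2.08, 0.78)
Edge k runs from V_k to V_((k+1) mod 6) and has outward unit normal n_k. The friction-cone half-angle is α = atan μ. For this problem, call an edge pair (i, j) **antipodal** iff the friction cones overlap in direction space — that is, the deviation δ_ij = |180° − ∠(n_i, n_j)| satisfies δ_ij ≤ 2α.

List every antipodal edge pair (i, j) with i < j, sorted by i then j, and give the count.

count = 4; pairs: (1,4), (2,4), (2,5), (3,5)

α = atan 0.35 = 19.29°;  2α = 38.58°
n_0 = (-0.2383, +0.9712)
n_1 = (-0.8665, +0.4991)
n_2 = (-0.9930, -0.1181)
n_3 = (-0.6340, -0.7734)
n_4 = (+0.8618, -0.5072)
n_5 = (+0.7472, +0.6646)
  (0,1): δ = 133.73°  ·
  (0,2): δ = 97.00°  ·
  (0,3): δ = 53.13°  ·
  (0,4): δ = 45.73°  ·
  (0,5): δ = 117.86°  ·
  (1,2): δ = 143.27°  ·
  (1,3): δ = 99.40°  ·
  (1,4): δ = 0.54°  ✓
  (1,5): δ = 71.59°  ·
  (2,3): δ = 136.13°  ·
  (2,4): δ = 37.26°  ✓
  (2,5): δ = 34.87°  ✓
  (3,4): δ = 81.14°  ·
  (3,5): δ = 9.01°  ✓
  (4,5): δ = 107.87°  ·
antipodal pairs: 4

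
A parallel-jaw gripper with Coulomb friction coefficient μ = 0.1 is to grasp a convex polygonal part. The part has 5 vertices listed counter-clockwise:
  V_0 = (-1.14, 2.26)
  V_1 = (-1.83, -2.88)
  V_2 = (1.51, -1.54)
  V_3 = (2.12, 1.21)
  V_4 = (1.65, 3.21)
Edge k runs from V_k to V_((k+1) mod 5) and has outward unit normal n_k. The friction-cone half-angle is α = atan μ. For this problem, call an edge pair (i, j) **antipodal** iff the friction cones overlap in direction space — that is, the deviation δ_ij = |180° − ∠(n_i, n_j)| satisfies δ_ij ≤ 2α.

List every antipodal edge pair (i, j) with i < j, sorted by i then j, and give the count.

α = atan 0.1 = 5.71°;  2α = 11.42°
n_0 = (-0.9911, +0.1330)
n_1 = (+0.3723, -0.9281)
n_2 = (+0.9763, -0.2166)
n_3 = (+0.9735, +0.2288)
n_4 = (-0.3223, +0.9466)
  (0,1): δ = 60.49°  ·
  (0,2): δ = 4.86°  ✓
  (0,3): δ = 20.87°  ·
  (0,4): δ = 116.45°  ·
  (1,2): δ = 124.37°  ·
  (1,3): δ = 98.64°  ·
  (1,4): δ = 3.06°  ✓
  (2,3): δ = 154.27°  ·
  (2,4): δ = 58.69°  ·
  (3,4): δ = 84.42°  ·
antipodal pairs: 2

count = 2; pairs: (0,2), (1,4)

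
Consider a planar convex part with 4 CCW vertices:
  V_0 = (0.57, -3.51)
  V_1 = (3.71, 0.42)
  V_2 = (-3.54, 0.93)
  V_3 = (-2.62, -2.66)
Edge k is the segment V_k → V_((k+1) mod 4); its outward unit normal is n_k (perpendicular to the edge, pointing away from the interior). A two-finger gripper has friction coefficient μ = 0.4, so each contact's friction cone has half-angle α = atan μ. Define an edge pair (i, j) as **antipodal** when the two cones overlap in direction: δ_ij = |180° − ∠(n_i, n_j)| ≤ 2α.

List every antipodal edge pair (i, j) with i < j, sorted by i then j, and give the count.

α = atan 0.4 = 21.80°;  2α = 43.60°
n_0 = (+0.7813, -0.6242)
n_1 = (+0.0702, +0.9975)
n_2 = (-0.9687, -0.2482)
n_3 = (-0.2575, -0.9663)
  (0,1): δ = 55.40°  ·
  (0,2): δ = 53.00°  ·
  (0,3): δ = 113.70°  ·
  (1,2): δ = 71.60°  ·
  (1,3): δ = 10.90°  ✓
  (2,3): δ = 119.29°  ·
antipodal pairs: 1

count = 1; pairs: (1,3)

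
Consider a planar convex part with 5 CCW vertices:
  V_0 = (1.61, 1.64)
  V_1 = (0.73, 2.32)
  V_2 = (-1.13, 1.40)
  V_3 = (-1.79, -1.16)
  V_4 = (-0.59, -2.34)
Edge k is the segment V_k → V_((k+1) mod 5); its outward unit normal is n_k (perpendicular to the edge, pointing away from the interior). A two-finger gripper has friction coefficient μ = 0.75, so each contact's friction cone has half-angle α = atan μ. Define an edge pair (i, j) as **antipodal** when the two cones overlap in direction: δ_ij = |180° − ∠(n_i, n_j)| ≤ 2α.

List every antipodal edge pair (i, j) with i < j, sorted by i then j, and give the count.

count = 5; pairs: (0,2), (0,3), (1,3), (1,4), (2,4)

α = atan 0.75 = 36.87°;  2α = 73.74°
n_0 = (+0.6114, +0.7913)
n_1 = (-0.4434, +0.8963)
n_2 = (-0.9683, +0.2496)
n_3 = (-0.7011, -0.7130)
n_4 = (+0.8752, -0.4838)
  (0,1): δ = 115.99°  ·
  (0,2): δ = 66.76°  ✓
  (0,3): δ = 6.82°  ✓
  (0,4): δ = 98.76°  ·
  (1,2): δ = 130.77°  ·
  (1,3): δ = 70.84°  ✓
  (1,4): δ = 34.75°  ✓
  (2,3): δ = 120.06°  ·
  (2,4): δ = 14.48°  ✓
  (3,4): δ = 74.41°  ·
antipodal pairs: 5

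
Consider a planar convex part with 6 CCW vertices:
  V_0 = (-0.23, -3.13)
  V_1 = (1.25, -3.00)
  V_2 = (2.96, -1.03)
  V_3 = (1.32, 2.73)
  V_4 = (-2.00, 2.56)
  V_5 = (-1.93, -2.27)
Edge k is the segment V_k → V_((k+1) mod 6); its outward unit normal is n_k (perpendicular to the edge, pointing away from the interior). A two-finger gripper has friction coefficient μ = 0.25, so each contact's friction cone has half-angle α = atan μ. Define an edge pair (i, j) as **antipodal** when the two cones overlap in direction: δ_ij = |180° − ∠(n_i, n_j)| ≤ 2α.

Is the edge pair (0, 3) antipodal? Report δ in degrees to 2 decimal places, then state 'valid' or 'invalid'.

α = atan 0.25 = 14.04°;  2α = 28.07°
edge 0: e_0 = (+1.48, +0.13);  n_0 = (+0.0875, -0.9962)
edge 3: e_3 = (-3.32, -0.17);  n_3 = (-0.0511, +0.9987)
∠(n_0, n_3) = 177.91°
δ = |180° − 177.91°| = 2.09°
2.09° ≤ 2α = 28.07°  →  valid

δ = 2.09°, valid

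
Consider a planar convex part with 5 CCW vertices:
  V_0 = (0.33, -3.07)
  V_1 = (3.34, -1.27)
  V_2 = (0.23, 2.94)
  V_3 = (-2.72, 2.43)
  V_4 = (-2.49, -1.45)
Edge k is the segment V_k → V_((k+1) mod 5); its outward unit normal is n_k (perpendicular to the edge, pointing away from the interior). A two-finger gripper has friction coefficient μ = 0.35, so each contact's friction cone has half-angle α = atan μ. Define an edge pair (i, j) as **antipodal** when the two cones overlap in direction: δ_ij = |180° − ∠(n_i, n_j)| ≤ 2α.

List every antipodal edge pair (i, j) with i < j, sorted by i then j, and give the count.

α = atan 0.35 = 19.29°;  2α = 38.58°
n_0 = (+0.5132, -0.8582)
n_1 = (+0.8043, +0.5942)
n_2 = (-0.1704, +0.9854)
n_3 = (-0.9982, -0.0592)
n_4 = (-0.4981, -0.8671)
  (0,1): δ = 84.43°  ·
  (0,2): δ = 21.07°  ✓
  (0,3): δ = 62.51°  ·
  (0,4): δ = 119.24°  ·
  (1,2): δ = 116.65°  ·
  (1,3): δ = 33.06°  ✓
  (1,4): δ = 23.67°  ✓
  (2,3): δ = 96.42°  ·
  (2,4): δ = 39.68°  ·
  (3,4): δ = 123.27°  ·
antipodal pairs: 3

count = 3; pairs: (0,2), (1,3), (1,4)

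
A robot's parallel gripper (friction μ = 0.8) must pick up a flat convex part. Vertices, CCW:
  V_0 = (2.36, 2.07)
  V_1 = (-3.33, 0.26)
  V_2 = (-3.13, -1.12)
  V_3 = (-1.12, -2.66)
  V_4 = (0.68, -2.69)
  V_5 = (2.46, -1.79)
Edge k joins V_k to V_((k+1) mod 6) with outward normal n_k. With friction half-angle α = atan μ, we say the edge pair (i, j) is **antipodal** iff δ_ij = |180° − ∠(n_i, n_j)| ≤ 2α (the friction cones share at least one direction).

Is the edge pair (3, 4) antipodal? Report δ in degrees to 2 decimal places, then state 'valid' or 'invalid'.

α = atan 0.8 = 38.66°;  2α = 77.32°
edge 3: e_3 = (+1.80, -0.03);  n_3 = (-0.0167, -0.9999)
edge 4: e_4 = (+1.78, +0.90);  n_4 = (+0.4512, -0.8924)
∠(n_3, n_4) = 27.78°
δ = |180° − 27.78°| = 152.22°
152.22° > 2α = 77.32°  →  invalid

δ = 152.22°, invalid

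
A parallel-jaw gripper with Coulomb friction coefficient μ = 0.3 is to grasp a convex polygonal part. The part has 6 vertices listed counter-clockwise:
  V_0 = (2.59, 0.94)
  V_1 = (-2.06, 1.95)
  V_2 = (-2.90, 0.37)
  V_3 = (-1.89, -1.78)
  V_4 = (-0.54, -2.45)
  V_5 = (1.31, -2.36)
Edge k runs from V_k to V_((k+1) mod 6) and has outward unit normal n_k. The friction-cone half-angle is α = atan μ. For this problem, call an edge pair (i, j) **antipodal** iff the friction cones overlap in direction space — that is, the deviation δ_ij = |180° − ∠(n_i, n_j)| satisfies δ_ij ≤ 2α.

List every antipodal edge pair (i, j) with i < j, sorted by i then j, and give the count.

α = atan 0.3 = 16.70°;  2α = 33.40°
n_0 = (+0.2123, +0.9772)
n_1 = (-0.8830, +0.4694)
n_2 = (-0.9051, -0.4252)
n_3 = (-0.4446, -0.8958)
n_4 = (+0.0486, -0.9988)
n_5 = (+0.9323, -0.3616)
  (0,1): δ = 105.74°  ·
  (0,2): δ = 52.58°  ·
  (0,3): δ = 14.14°  ✓
  (0,4): δ = 15.04°  ✓
  (0,5): δ = 81.05°  ·
  (1,2): δ = 126.84°  ·
  (1,3): δ = 88.40°  ·
  (1,4): δ = 59.22°  ·
  (1,5): δ = 6.80°  ✓
  (2,3): δ = 141.56°  ·
  (2,4): δ = 112.38°  ·
  (2,5): δ = 46.36°  ·
  (3,4): δ = 150.82°  ·
  (3,5): δ = 84.81°  ·
  (4,5): δ = 113.99°  ·
antipodal pairs: 3

count = 3; pairs: (0,3), (0,4), (1,5)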